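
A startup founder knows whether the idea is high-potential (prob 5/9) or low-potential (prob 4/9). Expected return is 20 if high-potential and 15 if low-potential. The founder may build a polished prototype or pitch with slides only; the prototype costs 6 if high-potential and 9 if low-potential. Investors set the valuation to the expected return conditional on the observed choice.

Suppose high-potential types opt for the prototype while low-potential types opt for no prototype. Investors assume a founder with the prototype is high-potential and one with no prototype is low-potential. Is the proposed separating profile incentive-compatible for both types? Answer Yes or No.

Under these beliefs, the prototype earns valuation 20 and no prototype earns valuation 15.
high-potential: the prototype nets 20 − 6 = 14; no prototype nets 15. high-potential would deviate to no prototype.
low-potential: the prototype nets 20 − 9 = 11; no prototype nets 15. low-potential prefers no prototype.
high-potential has a profitable deviation, so the profile is not an equilibrium.

No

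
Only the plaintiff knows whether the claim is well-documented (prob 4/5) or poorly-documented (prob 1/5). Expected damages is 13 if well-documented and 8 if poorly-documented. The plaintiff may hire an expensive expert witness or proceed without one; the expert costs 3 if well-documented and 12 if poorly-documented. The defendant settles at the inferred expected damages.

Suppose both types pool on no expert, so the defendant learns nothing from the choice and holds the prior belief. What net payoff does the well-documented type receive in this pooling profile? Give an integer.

Pooled settlement = 4/5·13 + 1/5·8 = 12.
well-documented pays no cost for no expert, so net payoff = 12.

12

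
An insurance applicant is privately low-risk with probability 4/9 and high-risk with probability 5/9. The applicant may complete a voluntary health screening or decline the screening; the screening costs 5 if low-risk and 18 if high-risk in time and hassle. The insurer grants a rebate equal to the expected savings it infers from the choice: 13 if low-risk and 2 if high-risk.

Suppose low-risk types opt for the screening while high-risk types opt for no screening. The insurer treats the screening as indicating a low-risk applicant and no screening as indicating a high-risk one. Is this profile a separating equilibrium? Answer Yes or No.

Under these beliefs, the screening earns rebate 13 and no screening earns rebate 2.
low-risk: the screening nets 13 − 5 = 8; no screening nets 2. low-risk prefers the screening.
high-risk: the screening nets 13 − 18 = -5; no screening nets 2. high-risk prefers no screening.
Neither type deviates, so the separating profile is an equilibrium.

Yes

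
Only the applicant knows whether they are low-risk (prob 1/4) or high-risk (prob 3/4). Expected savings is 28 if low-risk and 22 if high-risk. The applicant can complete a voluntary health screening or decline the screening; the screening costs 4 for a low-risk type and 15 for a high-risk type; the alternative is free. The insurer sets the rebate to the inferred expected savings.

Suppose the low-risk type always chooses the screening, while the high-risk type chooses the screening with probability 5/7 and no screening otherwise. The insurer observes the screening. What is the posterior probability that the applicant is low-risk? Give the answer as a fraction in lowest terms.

P(the screening) = (1/4)·1 + (3/4)·(5/7) = 11/14.
By Bayes' rule, P(low-risk | the screening) = (1/4) / (11/14) = 7/22.

7/22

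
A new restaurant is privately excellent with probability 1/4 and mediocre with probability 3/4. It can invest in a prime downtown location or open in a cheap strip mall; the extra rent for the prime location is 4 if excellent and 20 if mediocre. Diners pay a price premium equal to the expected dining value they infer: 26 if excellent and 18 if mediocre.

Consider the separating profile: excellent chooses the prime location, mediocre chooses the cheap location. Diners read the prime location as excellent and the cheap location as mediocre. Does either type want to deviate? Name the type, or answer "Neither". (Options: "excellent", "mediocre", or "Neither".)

The prime location pays 26; the cheap location pays 18.
excellent: assigned the prime location, nets 26 − 4 = 22; deviating to the cheap location nets 18.
mediocre: assigned the cheap location, nets 18; deviating to the prime location nets 26 − 20 = 6.
Both types strictly prefer their assigned action; no profitable deviation.

Neither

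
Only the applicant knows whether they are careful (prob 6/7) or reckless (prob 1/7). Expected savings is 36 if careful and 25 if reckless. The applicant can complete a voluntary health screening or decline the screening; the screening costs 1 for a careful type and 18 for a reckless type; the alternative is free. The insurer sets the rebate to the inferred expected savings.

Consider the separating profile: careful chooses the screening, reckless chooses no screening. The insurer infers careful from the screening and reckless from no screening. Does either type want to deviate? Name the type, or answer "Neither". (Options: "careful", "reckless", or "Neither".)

The screening pays 36; no screening pays 25.
careful: assigned the screening, nets 36 − 1 = 35; deviating to no screening nets 25.
reckless: assigned no screening, nets 25; deviating to the screening nets 36 − 18 = 18.
Both types strictly prefer their assigned action; no profitable deviation.

Neither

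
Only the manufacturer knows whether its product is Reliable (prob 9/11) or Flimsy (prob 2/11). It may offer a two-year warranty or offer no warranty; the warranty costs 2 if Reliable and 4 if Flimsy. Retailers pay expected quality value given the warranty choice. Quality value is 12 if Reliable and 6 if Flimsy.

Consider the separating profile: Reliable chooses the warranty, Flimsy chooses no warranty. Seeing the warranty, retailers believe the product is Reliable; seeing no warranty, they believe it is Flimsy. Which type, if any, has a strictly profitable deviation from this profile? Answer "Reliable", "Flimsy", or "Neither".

Flimsy

The warranty pays 12; no warranty pays 6.
Reliable: assigned the warranty, nets 12 − 2 = 10; deviating to no warranty nets 6.
Flimsy: assigned no warranty, nets 6; deviating to the warranty nets 12 − 4 = 8.
The Flimsy type gains 2 by deviating.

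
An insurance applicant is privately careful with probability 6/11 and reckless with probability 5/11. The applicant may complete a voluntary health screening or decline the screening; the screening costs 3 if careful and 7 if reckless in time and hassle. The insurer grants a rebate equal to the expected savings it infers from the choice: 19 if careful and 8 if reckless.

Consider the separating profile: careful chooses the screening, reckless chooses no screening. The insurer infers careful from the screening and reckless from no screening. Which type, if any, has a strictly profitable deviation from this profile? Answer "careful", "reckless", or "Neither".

The screening pays 19; no screening pays 8.
careful: assigned the screening, nets 19 − 3 = 16; deviating to no screening nets 8.
reckless: assigned no screening, nets 8; deviating to the screening nets 19 − 7 = 12.
The reckless type gains 4 by deviating.

reckless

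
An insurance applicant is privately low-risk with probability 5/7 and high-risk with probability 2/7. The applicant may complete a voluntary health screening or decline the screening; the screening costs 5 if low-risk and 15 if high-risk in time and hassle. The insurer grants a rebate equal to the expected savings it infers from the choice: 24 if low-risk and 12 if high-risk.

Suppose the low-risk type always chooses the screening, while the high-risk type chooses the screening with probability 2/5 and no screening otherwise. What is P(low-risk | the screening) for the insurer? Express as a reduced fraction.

P(the screening) = (5/7)·1 + (2/7)·(2/5) = 29/35.
By Bayes' rule, P(low-risk | the screening) = (5/7) / (29/35) = 25/29.

25/29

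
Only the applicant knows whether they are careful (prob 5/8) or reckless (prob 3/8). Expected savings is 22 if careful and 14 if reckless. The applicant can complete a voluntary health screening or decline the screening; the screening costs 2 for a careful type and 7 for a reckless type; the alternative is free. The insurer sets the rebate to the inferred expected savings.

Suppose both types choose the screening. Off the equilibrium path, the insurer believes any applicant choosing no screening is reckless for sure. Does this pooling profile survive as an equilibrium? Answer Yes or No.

No

On path, the insurer holds the prior and pays 5/8·22 + 3/8·14 = 19. Off path (no screening), believing reckless, it pays 14.
careful: the screening nets 19 − 2 = 17; no screening nets 14. careful stays.
reckless: the screening nets 19 − 7 = 12; no screening nets 14. reckless would deviate.
A type deviates, so pooling fails.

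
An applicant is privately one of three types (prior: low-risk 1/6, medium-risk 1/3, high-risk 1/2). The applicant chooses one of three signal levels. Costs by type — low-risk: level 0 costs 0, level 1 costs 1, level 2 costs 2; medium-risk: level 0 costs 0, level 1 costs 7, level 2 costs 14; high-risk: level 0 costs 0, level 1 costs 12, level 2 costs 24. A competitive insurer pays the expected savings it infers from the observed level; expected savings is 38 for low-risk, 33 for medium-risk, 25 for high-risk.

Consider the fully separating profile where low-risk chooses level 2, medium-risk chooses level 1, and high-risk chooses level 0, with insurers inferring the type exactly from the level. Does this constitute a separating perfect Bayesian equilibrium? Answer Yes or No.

Yes

Separating rebates: level 2 → 38, level 1 → 33, level 0 → 25.
low-risk (assigned level 2): level 0: 25 − 0 = 25; level 1: 33 − 1 = 32; level 2: 38 − 2 = 36. low-risk stays.
medium-risk (assigned level 1): level 0: 25 − 0 = 25; level 1: 33 − 7 = 26; level 2: 38 − 14 = 24. medium-risk stays.
high-risk (assigned level 0): level 0: 25 − 0 = 25; level 1: 33 − 12 = 21; level 2: 38 − 24 = 14. high-risk stays.
Every type prefers its assigned level; separation holds.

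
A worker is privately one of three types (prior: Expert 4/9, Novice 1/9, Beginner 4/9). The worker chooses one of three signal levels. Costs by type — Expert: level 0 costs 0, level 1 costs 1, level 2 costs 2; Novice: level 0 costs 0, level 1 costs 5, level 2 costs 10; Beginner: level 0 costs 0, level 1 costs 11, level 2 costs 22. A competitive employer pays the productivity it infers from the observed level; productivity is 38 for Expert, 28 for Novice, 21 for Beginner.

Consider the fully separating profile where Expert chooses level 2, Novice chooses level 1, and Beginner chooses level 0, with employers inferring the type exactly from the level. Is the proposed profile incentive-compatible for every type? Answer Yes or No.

No

Separating wages: level 2 → 38, level 1 → 28, level 0 → 21.
Expert (assigned level 2): level 0: 21 − 0 = 21; level 1: 28 − 1 = 27; level 2: 38 − 2 = 36. Expert stays.
Novice (assigned level 1): level 0: 21 − 0 = 21; level 1: 28 − 5 = 23; level 2: 38 − 10 = 28. Novice prefers level 2.
Beginner (assigned level 0): level 0: 21 − 0 = 21; level 1: 28 − 11 = 17; level 2: 38 − 22 = 16. Beginner stays.
At least one type deviates; the separating profile fails.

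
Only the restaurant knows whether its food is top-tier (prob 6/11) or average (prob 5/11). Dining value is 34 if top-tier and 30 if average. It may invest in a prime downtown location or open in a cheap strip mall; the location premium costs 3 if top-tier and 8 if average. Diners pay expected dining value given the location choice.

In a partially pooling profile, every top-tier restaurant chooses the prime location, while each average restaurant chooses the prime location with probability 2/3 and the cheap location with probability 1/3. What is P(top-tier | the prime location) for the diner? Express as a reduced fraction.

9/14

P(the prime location) = (6/11)·1 + (5/11)·(2/3) = 28/33.
By Bayes' rule, P(top-tier | the prime location) = (6/11) / (28/33) = 9/14.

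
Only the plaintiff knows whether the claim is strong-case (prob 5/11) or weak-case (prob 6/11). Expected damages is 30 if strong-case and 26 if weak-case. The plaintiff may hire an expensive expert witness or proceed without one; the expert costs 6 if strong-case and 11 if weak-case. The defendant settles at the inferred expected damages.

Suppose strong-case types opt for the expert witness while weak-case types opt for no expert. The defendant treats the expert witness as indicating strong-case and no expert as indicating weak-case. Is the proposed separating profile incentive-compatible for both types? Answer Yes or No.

No

Under these beliefs, the expert witness earns settlement 30 and no expert earns settlement 26.
strong-case: the expert witness nets 30 − 6 = 24; no expert nets 26. strong-case would deviate to no expert.
weak-case: the expert witness nets 30 − 11 = 19; no expert nets 26. weak-case prefers no expert.
strong-case has a profitable deviation, so the profile is not an equilibrium.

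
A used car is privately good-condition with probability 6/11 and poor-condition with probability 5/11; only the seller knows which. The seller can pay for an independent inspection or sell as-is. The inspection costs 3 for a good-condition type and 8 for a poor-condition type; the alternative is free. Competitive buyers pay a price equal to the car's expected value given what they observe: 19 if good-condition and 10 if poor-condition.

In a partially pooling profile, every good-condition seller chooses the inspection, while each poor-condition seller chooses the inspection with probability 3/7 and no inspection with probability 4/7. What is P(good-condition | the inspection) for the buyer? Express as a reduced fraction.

14/19

P(the inspection) = (6/11)·1 + (5/11)·(3/7) = 57/77.
By Bayes' rule, P(good-condition | the inspection) = (6/11) / (57/77) = 14/19.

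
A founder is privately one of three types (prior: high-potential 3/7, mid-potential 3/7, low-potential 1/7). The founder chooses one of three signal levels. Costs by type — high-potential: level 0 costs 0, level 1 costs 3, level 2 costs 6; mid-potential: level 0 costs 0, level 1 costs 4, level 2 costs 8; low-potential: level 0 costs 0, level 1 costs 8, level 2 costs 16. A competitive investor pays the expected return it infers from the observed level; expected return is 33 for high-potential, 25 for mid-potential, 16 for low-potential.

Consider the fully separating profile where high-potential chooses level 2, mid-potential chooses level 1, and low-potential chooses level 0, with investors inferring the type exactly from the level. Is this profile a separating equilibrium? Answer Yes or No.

No

Separating valuations: level 2 → 33, level 1 → 25, level 0 → 16.
high-potential (assigned level 2): level 0: 16 − 0 = 16; level 1: 25 − 3 = 22; level 2: 33 − 6 = 27. high-potential stays.
mid-potential (assigned level 1): level 0: 16 − 0 = 16; level 1: 25 − 4 = 21; level 2: 33 − 8 = 25. mid-potential prefers level 2.
low-potential (assigned level 0): level 0: 16 − 0 = 16; level 1: 25 − 8 = 17; level 2: 33 − 16 = 17. low-potential prefers level 1.
At least one type deviates; the separating profile fails.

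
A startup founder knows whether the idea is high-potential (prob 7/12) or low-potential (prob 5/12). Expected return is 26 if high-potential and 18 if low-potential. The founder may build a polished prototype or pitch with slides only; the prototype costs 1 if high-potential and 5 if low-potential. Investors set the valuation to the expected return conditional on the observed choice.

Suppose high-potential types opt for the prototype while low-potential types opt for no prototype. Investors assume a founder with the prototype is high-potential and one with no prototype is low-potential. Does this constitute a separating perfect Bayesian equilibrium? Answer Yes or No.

No

Under these beliefs, the prototype earns valuation 26 and no prototype earns valuation 18.
high-potential: the prototype nets 26 − 1 = 25; no prototype nets 18. high-potential prefers the prototype.
low-potential: the prototype nets 26 − 5 = 21; no prototype nets 18. low-potential would deviate to the prototype.
low-potential has a profitable deviation, so the profile is not an equilibrium.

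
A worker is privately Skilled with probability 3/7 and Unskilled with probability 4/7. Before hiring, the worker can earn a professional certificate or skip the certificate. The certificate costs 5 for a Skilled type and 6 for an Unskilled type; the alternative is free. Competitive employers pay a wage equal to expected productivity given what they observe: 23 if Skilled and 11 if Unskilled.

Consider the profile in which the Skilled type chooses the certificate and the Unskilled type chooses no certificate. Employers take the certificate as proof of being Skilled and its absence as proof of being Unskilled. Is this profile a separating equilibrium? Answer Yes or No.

Under these beliefs, the certificate earns wage 23 and no certificate earns wage 11.
Skilled: the certificate nets 23 − 5 = 18; no certificate nets 11. Skilled prefers the certificate.
Unskilled: the certificate nets 23 − 6 = 17; no certificate nets 11. Unskilled would deviate to the certificate.
Unskilled has a profitable deviation, so the profile is not an equilibrium.

No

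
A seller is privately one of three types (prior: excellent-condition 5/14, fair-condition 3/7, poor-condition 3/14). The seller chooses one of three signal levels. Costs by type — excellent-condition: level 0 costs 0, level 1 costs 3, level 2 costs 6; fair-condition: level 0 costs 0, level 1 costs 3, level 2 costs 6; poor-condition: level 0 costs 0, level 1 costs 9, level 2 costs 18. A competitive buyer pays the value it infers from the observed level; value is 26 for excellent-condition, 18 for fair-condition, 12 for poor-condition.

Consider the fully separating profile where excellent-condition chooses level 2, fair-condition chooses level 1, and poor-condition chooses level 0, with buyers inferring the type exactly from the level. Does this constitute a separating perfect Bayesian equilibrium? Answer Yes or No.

No

Separating prices: level 2 → 26, level 1 → 18, level 0 → 12.
excellent-condition (assigned level 2): level 0: 12 − 0 = 12; level 1: 18 − 3 = 15; level 2: 26 − 6 = 20. excellent-condition stays.
fair-condition (assigned level 1): level 0: 12 − 0 = 12; level 1: 18 − 3 = 15; level 2: 26 − 6 = 20. fair-condition prefers level 2.
poor-condition (assigned level 0): level 0: 12 − 0 = 12; level 1: 18 − 9 = 9; level 2: 26 − 18 = 8. poor-condition stays.
At least one type deviates; the separating profile fails.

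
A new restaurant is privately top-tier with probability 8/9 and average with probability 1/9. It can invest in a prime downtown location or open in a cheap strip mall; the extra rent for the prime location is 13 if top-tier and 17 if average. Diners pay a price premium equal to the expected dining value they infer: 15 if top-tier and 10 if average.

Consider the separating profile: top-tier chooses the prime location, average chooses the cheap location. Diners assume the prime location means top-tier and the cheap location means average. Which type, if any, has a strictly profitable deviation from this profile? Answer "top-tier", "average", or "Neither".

The prime location pays 15; the cheap location pays 10.
top-tier: assigned the prime location, nets 15 − 13 = 2; deviating to the cheap location nets 10.
average: assigned the cheap location, nets 10; deviating to the prime location nets 15 − 17 = -2.
The top-tier type gains 8 by deviating.

top-tier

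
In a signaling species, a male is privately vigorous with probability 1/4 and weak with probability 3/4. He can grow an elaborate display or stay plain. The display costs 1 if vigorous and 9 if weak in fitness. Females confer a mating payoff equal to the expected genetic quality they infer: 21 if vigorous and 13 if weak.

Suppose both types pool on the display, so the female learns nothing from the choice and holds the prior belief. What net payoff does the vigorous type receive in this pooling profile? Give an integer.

Pooled mating payoff = 1/4·21 + 3/4·13 = 15.
vigorous pays cost 1 for the display, so net payoff = 15 − 1 = 14.

14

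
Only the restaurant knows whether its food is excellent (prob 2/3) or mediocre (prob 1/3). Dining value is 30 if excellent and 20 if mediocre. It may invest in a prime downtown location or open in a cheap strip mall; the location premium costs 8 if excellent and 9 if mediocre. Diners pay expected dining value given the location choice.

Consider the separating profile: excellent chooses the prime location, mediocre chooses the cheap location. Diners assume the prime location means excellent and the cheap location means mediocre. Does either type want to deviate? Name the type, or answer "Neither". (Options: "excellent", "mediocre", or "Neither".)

mediocre

The prime location pays 30; the cheap location pays 20.
excellent: assigned the prime location, nets 30 − 8 = 22; deviating to the cheap location nets 20.
mediocre: assigned the cheap location, nets 20; deviating to the prime location nets 30 − 9 = 21.
The mediocre type gains 1 by deviating.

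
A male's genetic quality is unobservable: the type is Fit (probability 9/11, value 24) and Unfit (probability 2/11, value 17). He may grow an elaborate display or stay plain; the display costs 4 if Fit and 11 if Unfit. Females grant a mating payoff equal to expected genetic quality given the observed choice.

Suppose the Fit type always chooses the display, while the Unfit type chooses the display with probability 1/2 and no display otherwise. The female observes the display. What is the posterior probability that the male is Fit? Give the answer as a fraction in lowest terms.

P(the display) = (9/11)·1 + (2/11)·(1/2) = 10/11.
By Bayes' rule, P(Fit | the display) = (9/11) / (10/11) = 9/10.

9/10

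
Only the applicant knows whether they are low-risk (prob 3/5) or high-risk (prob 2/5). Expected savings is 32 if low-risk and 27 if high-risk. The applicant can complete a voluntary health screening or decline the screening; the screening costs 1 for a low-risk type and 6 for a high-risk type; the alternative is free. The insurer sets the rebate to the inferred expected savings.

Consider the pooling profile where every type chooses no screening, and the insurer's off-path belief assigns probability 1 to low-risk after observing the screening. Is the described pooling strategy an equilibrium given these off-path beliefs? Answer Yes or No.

On path, the insurer holds the prior and pays 3/5·32 + 2/5·27 = 30. Off path (the screening), believing low-risk, it pays 32.
low-risk: no screening nets 30; the screening nets 32 − 1 = 31. low-risk would deviate.
high-risk: no screening nets 30; the screening nets 32 − 6 = 26. high-risk stays.
A type deviates, so pooling fails.

No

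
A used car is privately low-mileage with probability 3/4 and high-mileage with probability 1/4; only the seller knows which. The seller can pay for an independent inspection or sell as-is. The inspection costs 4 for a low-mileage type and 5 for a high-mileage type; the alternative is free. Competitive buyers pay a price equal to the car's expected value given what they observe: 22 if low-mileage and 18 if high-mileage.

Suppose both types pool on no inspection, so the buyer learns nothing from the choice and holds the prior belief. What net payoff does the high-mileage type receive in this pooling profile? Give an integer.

21

Pooled price = 3/4·22 + 1/4·18 = 21.
high-mileage pays no cost for no inspection, so net payoff = 21.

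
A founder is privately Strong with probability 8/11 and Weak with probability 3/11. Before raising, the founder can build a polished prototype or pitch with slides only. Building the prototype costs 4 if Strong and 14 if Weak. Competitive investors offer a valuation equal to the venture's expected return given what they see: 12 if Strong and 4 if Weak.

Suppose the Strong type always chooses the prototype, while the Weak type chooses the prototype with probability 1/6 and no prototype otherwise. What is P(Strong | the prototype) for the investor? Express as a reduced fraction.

P(the prototype) = (8/11)·1 + (3/11)·(1/6) = 17/22.
By Bayes' rule, P(Strong | the prototype) = (8/11) / (17/22) = 16/17.

16/17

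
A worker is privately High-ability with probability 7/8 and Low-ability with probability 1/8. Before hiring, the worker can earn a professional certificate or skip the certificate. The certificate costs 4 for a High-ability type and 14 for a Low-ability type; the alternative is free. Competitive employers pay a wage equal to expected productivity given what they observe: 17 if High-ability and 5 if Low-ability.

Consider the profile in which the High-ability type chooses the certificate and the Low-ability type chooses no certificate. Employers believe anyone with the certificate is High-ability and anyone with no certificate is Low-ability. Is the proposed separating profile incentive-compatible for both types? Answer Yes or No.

Under these beliefs, the certificate earns wage 17 and no certificate earns wage 5.
High-ability: the certificate nets 17 − 4 = 13; no certificate nets 5. High-ability prefers the certificate.
Low-ability: the certificate nets 17 − 14 = 3; no certificate nets 5. Low-ability prefers no certificate.
Neither type deviates, so the separating profile is an equilibrium.

Yes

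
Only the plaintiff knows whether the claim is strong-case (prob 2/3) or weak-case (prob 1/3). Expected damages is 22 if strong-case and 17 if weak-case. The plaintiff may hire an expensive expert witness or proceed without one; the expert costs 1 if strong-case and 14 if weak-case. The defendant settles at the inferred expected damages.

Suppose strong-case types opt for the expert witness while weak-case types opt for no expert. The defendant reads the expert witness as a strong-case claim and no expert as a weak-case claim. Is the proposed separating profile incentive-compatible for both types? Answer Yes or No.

Under these beliefs, the expert witness earns settlement 22 and no expert earns settlement 17.
strong-case: the expert witness nets 22 − 1 = 21; no expert nets 17. strong-case prefers the expert witness.
weak-case: the expert witness nets 22 − 14 = 8; no expert nets 17. weak-case prefers no expert.
Neither type deviates, so the separating profile is an equilibrium.

Yes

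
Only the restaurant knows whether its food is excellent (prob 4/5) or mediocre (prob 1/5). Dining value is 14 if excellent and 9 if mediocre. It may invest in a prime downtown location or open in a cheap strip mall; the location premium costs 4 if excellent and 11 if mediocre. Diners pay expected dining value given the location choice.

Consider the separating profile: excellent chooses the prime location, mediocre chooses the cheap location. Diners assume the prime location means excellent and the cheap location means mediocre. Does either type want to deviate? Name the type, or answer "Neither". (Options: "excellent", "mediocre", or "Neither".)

The prime location pays 14; the cheap location pays 9.
excellent: assigned the prime location, nets 14 − 4 = 10; deviating to the cheap location nets 9.
mediocre: assigned the cheap location, nets 9; deviating to the prime location nets 14 − 11 = 3.
Both types strictly prefer their assigned action; no profitable deviation.

Neither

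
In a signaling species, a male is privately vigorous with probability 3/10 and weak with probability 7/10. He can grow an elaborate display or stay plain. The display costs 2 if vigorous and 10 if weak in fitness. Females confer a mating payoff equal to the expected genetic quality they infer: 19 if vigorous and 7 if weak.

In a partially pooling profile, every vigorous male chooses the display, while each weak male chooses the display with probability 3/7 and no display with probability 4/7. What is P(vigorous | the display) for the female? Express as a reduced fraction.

1/2

P(the display) = (3/10)·1 + (7/10)·(3/7) = 3/5.
By Bayes' rule, P(vigorous | the display) = (3/10) / (3/5) = 1/2.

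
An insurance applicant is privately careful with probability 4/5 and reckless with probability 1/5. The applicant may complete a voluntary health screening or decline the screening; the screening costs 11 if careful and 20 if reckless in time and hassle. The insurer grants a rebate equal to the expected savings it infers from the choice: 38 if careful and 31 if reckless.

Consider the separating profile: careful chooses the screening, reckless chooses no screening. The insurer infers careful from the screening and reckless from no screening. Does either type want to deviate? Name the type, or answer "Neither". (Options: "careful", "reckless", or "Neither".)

careful

The screening pays 38; no screening pays 31.
careful: assigned the screening, nets 38 − 11 = 27; deviating to no screening nets 31.
reckless: assigned no screening, nets 31; deviating to the screening nets 38 − 20 = 18.
The careful type gains 4 by deviating.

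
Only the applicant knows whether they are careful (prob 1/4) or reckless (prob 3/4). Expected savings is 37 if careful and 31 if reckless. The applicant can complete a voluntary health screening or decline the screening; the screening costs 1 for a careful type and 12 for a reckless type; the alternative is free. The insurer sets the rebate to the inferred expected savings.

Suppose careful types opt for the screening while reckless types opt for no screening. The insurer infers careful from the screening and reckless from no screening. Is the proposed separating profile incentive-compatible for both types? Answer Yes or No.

Yes

Under these beliefs, the screening earns rebate 37 and no screening earns rebate 31.
careful: the screening nets 37 − 1 = 36; no screening nets 31. careful prefers the screening.
reckless: the screening nets 37 − 12 = 25; no screening nets 31. reckless prefers no screening.
Neither type deviates, so the separating profile is an equilibrium.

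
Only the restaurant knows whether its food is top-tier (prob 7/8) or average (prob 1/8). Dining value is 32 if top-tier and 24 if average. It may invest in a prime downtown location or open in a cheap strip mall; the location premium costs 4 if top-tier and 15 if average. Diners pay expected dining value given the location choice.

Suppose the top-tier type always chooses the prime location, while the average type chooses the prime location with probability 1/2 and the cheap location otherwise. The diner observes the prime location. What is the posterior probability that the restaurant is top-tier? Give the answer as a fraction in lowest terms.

14/15

P(the prime location) = (7/8)·1 + (1/8)·(1/2) = 15/16.
By Bayes' rule, P(top-tier | the prime location) = (7/8) / (15/16) = 14/15.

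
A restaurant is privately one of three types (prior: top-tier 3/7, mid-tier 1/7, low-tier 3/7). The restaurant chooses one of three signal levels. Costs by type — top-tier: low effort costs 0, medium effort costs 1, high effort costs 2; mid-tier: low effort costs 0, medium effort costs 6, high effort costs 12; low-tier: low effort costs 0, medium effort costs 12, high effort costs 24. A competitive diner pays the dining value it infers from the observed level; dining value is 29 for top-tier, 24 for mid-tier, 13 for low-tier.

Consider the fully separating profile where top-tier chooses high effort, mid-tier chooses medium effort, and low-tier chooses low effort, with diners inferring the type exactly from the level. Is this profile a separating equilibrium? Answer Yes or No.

Separating price premiums: high effort → 29, medium effort → 24, low effort → 13.
top-tier (assigned high effort): low effort: 13 − 0 = 13; medium effort: 24 − 1 = 23; high effort: 29 − 2 = 27. top-tier stays.
mid-tier (assigned medium effort): low effort: 13 − 0 = 13; medium effort: 24 − 6 = 18; high effort: 29 − 12 = 17. mid-tier stays.
low-tier (assigned low effort): low effort: 13 − 0 = 13; medium effort: 24 − 12 = 12; high effort: 29 − 24 = 5. low-tier stays.
Every type prefers its assigned level; separation holds.

Yes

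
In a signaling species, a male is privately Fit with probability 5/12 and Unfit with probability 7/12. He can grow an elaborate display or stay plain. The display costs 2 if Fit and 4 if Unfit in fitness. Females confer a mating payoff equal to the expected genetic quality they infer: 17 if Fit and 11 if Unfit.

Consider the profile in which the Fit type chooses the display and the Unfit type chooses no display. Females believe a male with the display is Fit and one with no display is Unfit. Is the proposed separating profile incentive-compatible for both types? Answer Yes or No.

No

Under these beliefs, the display earns mating payoff 17 and no display earns mating payoff 11.
Fit: the display nets 17 − 2 = 15; no display nets 11. Fit prefers the display.
Unfit: the display nets 17 − 4 = 13; no display nets 11. Unfit would deviate to the display.
Unfit has a profitable deviation, so the profile is not an equilibrium.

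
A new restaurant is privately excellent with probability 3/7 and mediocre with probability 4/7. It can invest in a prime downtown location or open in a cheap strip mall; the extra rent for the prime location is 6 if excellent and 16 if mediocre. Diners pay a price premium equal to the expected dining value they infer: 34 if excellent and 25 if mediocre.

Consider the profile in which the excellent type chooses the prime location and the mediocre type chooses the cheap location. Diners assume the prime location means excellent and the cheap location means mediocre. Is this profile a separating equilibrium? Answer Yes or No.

Yes

Under these beliefs, the prime location earns price premium 34 and the cheap location earns price premium 25.
excellent: the prime location nets 34 − 6 = 28; the cheap location nets 25. excellent prefers the prime location.
mediocre: the prime location nets 34 − 16 = 18; the cheap location nets 25. mediocre prefers the cheap location.
Neither type deviates, so the separating profile is an equilibrium.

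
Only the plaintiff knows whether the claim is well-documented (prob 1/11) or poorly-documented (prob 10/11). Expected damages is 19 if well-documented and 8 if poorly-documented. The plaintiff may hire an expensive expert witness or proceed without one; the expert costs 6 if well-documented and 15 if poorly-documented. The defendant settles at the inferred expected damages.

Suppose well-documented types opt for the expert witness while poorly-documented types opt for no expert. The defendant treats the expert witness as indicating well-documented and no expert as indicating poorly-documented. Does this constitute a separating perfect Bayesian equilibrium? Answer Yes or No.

Under these beliefs, the expert witness earns settlement 19 and no expert earns settlement 8.
well-documented: the expert witness nets 19 − 6 = 13; no expert nets 8. well-documented prefers the expert witness.
poorly-documented: the expert witness nets 19 − 15 = 4; no expert nets 8. poorly-documented prefers no expert.
Neither type deviates, so the separating profile is an equilibrium.

Yes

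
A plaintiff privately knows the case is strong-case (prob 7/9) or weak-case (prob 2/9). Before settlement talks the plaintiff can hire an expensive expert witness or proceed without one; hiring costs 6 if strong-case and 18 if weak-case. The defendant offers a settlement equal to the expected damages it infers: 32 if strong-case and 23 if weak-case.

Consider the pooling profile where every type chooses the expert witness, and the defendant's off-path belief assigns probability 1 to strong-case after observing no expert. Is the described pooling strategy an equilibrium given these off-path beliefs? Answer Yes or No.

On path, the defendant holds the prior and pays 7/9·32 + 2/9·23 = 30. Off path (no expert), believing strong-case, it pays 32.
strong-case: the expert witness nets 30 − 6 = 24; no expert nets 32. strong-case would deviate.
weak-case: the expert witness nets 30 − 18 = 12; no expert nets 32. weak-case would deviate.
A type deviates, so pooling fails.

No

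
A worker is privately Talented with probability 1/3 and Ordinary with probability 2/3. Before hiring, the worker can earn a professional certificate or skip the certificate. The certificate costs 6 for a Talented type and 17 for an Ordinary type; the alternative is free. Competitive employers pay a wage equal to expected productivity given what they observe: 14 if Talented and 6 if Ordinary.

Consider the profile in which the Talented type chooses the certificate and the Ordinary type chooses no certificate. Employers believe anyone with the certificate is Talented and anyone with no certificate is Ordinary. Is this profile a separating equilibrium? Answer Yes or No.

Under these beliefs, the certificate earns wage 14 and no certificate earns wage 6.
Talented: the certificate nets 14 − 6 = 8; no certificate nets 6. Talented prefers the certificate.
Ordinary: the certificate nets 14 − 17 = -3; no certificate nets 6. Ordinary prefers no certificate.
Neither type deviates, so the separating profile is an equilibrium.

Yes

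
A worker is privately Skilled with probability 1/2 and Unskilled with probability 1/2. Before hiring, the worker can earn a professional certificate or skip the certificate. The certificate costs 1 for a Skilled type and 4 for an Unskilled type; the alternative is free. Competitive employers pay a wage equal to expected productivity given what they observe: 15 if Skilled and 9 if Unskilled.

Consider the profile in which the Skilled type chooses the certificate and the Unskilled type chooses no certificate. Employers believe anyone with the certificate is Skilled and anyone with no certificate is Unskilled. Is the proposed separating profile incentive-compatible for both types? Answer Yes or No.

Under these beliefs, the certificate earns wage 15 and no certificate earns wage 9.
Skilled: the certificate nets 15 − 1 = 14; no certificate nets 9. Skilled prefers the certificate.
Unskilled: the certificate nets 15 − 4 = 11; no certificate nets 9. Unskilled would deviate to the certificate.
Unskilled has a profitable deviation, so the profile is not an equilibrium.

No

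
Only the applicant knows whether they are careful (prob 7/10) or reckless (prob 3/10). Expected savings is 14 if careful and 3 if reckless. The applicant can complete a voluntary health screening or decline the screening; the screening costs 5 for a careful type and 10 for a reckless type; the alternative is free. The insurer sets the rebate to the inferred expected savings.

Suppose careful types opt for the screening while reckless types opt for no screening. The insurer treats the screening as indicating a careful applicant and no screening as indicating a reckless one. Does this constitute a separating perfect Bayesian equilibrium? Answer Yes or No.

Under these beliefs, the screening earns rebate 14 and no screening earns rebate 3.
careful: the screening nets 14 − 5 = 9; no screening nets 3. careful prefers the screening.
reckless: the screening nets 14 − 10 = 4; no screening nets 3. reckless would deviate to the screening.
reckless has a profitable deviation, so the profile is not an equilibrium.

No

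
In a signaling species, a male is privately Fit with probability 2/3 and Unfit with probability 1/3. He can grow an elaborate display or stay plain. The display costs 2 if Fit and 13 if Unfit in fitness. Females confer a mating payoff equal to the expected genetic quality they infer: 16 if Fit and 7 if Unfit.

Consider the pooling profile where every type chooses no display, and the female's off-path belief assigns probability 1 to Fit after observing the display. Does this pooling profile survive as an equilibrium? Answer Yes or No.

On path, the female holds the prior and pays 2/3·16 + 1/3·7 = 13. Off path (the display), believing Fit, it pays 16.
Fit: no display nets 13; the display nets 16 − 2 = 14. Fit would deviate.
Unfit: no display nets 13; the display nets 16 − 13 = 3. Unfit stays.
A type deviates, so pooling fails.

No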